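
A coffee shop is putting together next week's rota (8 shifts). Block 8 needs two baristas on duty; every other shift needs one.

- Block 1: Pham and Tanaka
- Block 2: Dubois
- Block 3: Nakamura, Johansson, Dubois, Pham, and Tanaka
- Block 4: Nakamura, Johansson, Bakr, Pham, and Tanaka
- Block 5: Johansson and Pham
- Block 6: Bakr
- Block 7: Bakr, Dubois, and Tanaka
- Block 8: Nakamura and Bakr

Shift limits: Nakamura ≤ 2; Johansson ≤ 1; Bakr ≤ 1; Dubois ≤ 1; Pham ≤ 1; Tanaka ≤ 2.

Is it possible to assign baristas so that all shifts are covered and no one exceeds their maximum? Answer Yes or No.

No

Shifts {Block 6, Block 8} need 3 worker-slots in total, but the baristas available for any of those shifts (Nakamura and Bakr) can supply at most 2 among them. So no valid schedule exists.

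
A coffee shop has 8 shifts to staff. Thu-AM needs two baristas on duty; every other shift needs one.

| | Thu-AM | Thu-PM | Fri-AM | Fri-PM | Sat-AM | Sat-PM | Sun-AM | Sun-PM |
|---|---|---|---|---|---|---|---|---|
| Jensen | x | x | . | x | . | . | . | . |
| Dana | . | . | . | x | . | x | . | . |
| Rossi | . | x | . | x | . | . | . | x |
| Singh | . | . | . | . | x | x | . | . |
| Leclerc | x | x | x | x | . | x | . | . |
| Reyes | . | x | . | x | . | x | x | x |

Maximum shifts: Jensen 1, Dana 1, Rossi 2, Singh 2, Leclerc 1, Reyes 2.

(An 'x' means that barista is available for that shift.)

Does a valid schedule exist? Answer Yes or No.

Total capacity is 9 and 9 slots are needed, so capacity alone doesn't rule it out.
Shifts {Thu-AM, Fri-AM} need 3 worker-slots in total, but the baristas available for any of those shifts (Jensen and Leclerc) can supply at most 2 among them. So no valid schedule exists.

No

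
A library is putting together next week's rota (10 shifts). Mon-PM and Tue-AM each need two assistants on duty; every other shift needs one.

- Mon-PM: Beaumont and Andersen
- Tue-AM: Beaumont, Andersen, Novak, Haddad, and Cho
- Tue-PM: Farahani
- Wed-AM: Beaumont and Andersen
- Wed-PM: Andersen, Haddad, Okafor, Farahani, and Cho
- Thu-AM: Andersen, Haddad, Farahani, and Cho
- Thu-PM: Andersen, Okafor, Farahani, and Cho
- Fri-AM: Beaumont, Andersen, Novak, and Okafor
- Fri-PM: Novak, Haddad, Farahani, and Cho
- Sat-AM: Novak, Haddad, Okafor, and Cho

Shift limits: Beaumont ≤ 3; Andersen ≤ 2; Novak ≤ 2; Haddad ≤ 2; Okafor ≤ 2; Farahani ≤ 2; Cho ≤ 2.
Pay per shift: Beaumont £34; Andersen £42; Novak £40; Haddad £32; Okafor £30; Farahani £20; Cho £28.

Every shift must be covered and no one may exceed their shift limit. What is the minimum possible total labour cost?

£364

Mon-PM can only be covered by Beaumont and Andersen, so that assignment is forced.
Tue-PM can only be covered by Farahani, so that assignment is forced.
Picking the cheapest available assistant for each shift independently would cost £328, but that ignores the shift limits.
An optimal schedule: Mon-PM→Beaumont+Andersen, Tue-AM→Haddad+Beaumont, Tue-PM→Farahani, Wed-AM→Beaumont, Wed-PM→Haddad, Thu-AM→Farahani, Thu-PM→Cho, Fri-AM→Okafor, Fri-PM→Cho, Sat-AM→Okafor.
Total: 34 + 42 + 32 + 34 + 20 + 34 + 32 + 20 + 28 + 30 + 28 + 30 = £364.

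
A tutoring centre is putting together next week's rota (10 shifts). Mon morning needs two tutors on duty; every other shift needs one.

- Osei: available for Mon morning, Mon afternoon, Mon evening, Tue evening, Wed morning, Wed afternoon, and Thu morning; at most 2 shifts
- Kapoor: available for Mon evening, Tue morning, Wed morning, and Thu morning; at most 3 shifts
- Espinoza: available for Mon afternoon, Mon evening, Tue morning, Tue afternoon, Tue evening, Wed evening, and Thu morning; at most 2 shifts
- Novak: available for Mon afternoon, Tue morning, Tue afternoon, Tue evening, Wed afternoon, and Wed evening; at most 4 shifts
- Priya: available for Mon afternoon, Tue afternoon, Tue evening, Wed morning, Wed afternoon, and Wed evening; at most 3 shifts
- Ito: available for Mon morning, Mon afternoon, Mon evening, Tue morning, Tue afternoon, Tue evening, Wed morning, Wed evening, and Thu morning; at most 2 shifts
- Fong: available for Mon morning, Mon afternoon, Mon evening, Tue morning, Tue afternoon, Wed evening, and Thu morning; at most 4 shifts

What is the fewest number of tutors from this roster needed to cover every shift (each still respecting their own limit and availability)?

4

11 slots to fill and no one can take more than 4, so at least ⌈11/4⌉ = 3 tutors are needed.
No set of 3 tutors can cover every shift (each such set leaves at least one shift with no one available or exceeds a cap).
Osei, Kapoor, Espinoza, and Fong alone can cover everything: Mon morning→Osei+Fong, Mon afternoon→Fong, Mon evening→Kapoor, Tue morning→Kapoor, Tue afternoon→Espinoza, Tue evening→Espinoza, Wed morning→Kapoor, Wed afternoon→Osei, Wed evening→Fong, Thu morning→Fong.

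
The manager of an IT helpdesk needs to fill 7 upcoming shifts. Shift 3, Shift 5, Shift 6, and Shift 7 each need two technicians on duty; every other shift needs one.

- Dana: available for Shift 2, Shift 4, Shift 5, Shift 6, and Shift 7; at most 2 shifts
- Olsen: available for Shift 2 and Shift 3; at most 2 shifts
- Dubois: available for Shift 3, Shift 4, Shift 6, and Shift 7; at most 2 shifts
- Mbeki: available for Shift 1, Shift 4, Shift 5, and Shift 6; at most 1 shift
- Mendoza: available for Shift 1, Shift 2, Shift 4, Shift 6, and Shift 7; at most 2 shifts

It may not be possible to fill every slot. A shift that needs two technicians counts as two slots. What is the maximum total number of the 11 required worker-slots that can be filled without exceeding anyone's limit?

Total capacity across all technicians is 2+2+2+1+2 = 9, and 11 slots are needed, so at most 9 can be filled.
An assignment achieving 9: Shift 1→Mbeki, Shift 2→Olsen, Shift 3→Olsen+Dubois, Shift 4→Mendoza, Shift 5→Dana, Shift 6→Mendoza, Shift 7→Dana+Dubois.
Loads: Dana 2/2, Olsen 2/2, Dubois 2/2, Mbeki 1/1, Mendoza 2/2.

9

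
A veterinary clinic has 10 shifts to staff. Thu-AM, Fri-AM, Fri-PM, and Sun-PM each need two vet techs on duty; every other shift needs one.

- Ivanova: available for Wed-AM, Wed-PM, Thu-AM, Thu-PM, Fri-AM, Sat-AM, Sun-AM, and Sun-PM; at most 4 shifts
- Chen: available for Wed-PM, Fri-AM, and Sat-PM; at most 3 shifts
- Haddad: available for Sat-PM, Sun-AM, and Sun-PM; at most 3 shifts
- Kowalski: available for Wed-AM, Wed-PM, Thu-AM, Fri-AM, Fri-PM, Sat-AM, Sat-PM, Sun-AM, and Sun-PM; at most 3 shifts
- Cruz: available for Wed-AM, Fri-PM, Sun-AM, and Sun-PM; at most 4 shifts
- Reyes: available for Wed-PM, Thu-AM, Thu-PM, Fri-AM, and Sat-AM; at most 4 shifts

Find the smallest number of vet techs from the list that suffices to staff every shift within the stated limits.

14 slots to fill and no one can take more than 4, so at least ⌈14/4⌉ = 4 vet techs are needed.
Ivanova, Chen, Kowalski, and Cruz alone can cover everything: Wed-AM→Cruz, Wed-PM→Chen, Thu-AM→Ivanova+Kowalski, Thu-PM→Ivanova, Fri-AM→Ivanova+Chen, Fri-PM→Kowalski+Cruz, Sat-AM→Ivanova, Sat-PM→Chen, Sun-AM→Cruz, Sun-PM→Kowalski+Cruz.

4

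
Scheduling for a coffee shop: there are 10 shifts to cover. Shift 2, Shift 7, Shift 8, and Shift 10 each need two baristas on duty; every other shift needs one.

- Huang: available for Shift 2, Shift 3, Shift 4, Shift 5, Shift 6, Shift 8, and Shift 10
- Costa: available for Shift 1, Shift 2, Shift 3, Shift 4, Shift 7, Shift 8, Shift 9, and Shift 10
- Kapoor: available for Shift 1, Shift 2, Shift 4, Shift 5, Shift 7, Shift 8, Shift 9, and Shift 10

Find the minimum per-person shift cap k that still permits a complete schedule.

5

With 3 baristas and 14 worker-slots to fill, someone must work at least ⌈14/3⌉ = 5 shifts, so k ≥ 5.
k = 5 works: Shift 1→Costa, Shift 2→Huang+Costa, Shift 3→Huang, Shift 4→Kapoor, Shift 5→Huang, Shift 6→Huang, Shift 7→Costa+Kapoor, Shift 8→Huang+Kapoor, Shift 9→Costa, Shift 10→Costa+Kapoor.
Loads: Huang 5, Costa 5, Kapoor 4 — all ≤ 5.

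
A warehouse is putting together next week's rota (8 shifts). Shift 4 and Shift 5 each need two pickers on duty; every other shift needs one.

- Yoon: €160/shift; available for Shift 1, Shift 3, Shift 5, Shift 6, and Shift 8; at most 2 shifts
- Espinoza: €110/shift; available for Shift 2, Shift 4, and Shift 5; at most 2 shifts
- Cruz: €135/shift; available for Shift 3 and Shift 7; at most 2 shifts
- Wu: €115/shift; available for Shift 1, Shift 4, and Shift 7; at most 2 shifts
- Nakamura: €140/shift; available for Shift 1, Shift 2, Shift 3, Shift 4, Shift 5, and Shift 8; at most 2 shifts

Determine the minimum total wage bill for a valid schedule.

€1320

Shift 6 can only be covered by Yoon, so that assignment is forced.
Picking the cheapest available picker for each shift independently would cost €1250, but that ignores the shift limits.
An optimal schedule: Shift 1→Wu, Shift 2→Espinoza, Shift 3→Cruz, Shift 4→Wu+Nakamura, Shift 5→Espinoza+Nakamura, Shift 6→Yoon, Shift 7→Cruz, Shift 8→Yoon.
Total: 115 + 110 + 135 + 115 + 140 + 110 + 140 + 160 + 135 + 160 = €1320.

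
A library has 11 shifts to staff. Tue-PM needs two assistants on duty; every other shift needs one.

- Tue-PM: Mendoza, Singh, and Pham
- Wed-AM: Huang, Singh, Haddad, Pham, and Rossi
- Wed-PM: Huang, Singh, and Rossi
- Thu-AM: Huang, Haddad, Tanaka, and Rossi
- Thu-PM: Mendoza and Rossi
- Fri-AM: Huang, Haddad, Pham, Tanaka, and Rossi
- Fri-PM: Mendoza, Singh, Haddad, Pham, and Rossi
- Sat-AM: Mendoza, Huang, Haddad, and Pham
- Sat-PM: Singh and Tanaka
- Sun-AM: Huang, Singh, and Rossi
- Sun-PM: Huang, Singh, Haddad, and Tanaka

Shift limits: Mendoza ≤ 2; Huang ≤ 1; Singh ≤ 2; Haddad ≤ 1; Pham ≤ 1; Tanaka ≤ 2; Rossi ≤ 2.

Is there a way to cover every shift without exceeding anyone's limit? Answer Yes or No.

No

Total capacity is 2+1+2+1+1+2+2 = 11 but 12 worker-slots are needed — infeasible.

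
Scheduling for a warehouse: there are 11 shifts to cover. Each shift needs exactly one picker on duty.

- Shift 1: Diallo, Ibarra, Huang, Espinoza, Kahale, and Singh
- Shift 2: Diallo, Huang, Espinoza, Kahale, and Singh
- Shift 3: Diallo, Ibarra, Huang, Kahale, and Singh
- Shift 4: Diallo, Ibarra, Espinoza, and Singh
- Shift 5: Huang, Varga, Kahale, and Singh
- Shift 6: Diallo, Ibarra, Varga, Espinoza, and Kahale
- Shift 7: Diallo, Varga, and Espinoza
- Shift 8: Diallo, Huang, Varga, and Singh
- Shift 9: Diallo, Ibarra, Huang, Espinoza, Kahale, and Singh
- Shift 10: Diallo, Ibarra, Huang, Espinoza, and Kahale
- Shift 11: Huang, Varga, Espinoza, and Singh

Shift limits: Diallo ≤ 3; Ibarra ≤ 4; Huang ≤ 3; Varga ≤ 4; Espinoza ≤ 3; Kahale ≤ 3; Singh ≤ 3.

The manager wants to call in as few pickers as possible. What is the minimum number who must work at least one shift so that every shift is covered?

11 slots to fill and no one can take more than 4, so at least ⌈11/4⌉ = 3 pickers are needed.
Diallo, Ibarra, and Varga alone can cover everything: Shift 1→Diallo, Shift 2→Diallo, Shift 3→Diallo, Shift 4→Ibarra, Shift 5→Varga, Shift 6→Ibarra, Shift 7→Varga, Shift 8→Varga, Shift 9→Ibarra, Shift 10→Ibarra, Shift 11→Varga.

3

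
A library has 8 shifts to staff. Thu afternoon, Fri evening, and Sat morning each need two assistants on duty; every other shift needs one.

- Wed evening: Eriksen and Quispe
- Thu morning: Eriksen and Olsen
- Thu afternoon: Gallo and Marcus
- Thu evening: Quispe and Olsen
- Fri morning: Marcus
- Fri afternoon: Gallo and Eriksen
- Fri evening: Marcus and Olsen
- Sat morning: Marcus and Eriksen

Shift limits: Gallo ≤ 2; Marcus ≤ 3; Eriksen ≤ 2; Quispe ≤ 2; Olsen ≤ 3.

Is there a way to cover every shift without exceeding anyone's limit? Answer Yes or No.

No

Total capacity is 12 and 11 slots are needed, so capacity alone doesn't rule it out.
Shifts {Thu afternoon, Fri morning, Fri evening, Sat morning} need 7 worker-slots in total, but the assistants available for any of those shifts (Gallo, Marcus, Eriksen, and Olsen) can supply at most 6 among them. So no valid schedule exists.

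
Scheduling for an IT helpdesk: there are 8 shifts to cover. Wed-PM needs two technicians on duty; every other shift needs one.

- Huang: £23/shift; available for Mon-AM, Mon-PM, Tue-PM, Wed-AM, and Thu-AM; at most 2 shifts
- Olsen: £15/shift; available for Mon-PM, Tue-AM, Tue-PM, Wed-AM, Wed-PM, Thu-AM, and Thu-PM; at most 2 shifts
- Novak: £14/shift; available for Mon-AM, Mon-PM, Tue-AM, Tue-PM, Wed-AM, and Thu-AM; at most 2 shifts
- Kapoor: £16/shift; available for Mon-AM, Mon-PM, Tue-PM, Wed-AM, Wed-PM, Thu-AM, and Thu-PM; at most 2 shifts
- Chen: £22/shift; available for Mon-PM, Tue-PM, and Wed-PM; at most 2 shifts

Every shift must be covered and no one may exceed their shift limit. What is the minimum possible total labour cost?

£157

Picking the cheapest available technician for each shift independently would cost £130, but that ignores the shift limits.
An optimal schedule: Mon-AM→Novak, Mon-PM→Chen, Tue-AM→Novak, Tue-PM→Chen, Wed-AM→Kapoor, Wed-PM→Olsen+Kapoor, Thu-AM→Huang, Thu-PM→Olsen.
Total: 14 + 22 + 14 + 22 + 16 + 15 + 16 + 23 + 15 = £157.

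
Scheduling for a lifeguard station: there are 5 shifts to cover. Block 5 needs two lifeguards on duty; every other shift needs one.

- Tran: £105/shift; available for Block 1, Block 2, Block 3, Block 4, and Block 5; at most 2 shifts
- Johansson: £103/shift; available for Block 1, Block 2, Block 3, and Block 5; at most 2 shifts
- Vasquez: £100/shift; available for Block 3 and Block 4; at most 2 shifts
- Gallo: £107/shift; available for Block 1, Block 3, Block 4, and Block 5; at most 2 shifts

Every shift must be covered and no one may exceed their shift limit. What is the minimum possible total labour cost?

Picking the cheapest available lifeguard for each shift independently would cost £614, but that ignores the shift limits.
An optimal schedule: Block 1→Tran, Block 2→Johansson, Block 3→Vasquez, Block 4→Vasquez, Block 5→Johansson+Tran.
Total: 105 + 103 + 100 + 100 + 103 + 105 = £616.

£616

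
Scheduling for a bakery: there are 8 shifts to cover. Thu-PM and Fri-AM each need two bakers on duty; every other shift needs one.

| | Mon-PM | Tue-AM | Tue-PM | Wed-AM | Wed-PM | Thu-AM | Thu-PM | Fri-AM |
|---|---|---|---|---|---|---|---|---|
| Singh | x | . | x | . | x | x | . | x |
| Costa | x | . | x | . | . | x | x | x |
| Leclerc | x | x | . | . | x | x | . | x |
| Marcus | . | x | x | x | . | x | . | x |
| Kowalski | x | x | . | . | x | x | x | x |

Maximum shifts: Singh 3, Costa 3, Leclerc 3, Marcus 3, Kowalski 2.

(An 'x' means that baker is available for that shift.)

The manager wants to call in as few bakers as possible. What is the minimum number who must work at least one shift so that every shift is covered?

4

10 slots to fill and no one can take more than 3, so at least ⌈10/3⌉ = 4 bakers are needed.
Singh, Costa, Marcus, and Kowalski alone can cover everything: Mon-PM→Singh, Tue-AM→Marcus, Tue-PM→Singh, Wed-AM→Marcus, Wed-PM→Singh, Thu-AM→Costa, Thu-PM→Costa+Kowalski, Fri-AM→Costa+Marcus.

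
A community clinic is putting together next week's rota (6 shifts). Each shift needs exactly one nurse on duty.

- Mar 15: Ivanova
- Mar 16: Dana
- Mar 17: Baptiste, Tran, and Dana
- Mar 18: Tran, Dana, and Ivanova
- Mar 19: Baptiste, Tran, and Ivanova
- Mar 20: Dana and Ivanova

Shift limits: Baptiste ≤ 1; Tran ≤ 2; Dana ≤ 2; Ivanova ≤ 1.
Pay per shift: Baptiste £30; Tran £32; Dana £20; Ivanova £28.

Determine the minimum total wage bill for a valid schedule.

£162

Mar 15 can only be covered by Ivanova, so that assignment is forced.
Mar 16 can only be covered by Dana, so that assignment is forced.
Picking the cheapest available nurse for each shift independently would cost £136, but that ignores the shift limits.
An optimal schedule: Mar 15→Ivanova, Mar 16→Dana, Mar 17→Baptiste, Mar 18→Tran, Mar 19→Tran, Mar 20→Dana.
Total: 28 + 20 + 30 + 32 + 32 + 20 = £162.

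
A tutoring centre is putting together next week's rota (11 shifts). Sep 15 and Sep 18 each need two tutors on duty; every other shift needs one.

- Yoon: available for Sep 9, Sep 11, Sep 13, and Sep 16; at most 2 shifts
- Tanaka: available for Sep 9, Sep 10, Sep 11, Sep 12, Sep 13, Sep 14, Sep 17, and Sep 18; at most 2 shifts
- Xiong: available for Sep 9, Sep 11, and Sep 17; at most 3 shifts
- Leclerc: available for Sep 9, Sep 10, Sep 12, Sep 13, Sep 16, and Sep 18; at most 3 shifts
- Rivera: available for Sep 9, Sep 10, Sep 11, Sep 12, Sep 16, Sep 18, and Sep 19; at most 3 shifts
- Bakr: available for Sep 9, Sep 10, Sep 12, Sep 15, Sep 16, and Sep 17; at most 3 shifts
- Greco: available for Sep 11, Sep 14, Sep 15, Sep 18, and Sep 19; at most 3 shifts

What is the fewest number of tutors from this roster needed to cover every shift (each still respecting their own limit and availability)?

13 slots to fill and no one can take more than 3, so at least ⌈13/3⌉ = 5 tutors are needed.
Yoon, Tanaka, Xiong, Bakr, and Greco alone can cover everything: Sep 9→Xiong, Sep 10→Bakr, Sep 11→Xiong, Sep 12→Bakr, Sep 13→Yoon, Sep 14→Tanaka, Sep 15→Bakr+Greco, Sep 16→Yoon, Sep 17→Xiong, Sep 18→Tanaka+Greco, Sep 19→Greco.

5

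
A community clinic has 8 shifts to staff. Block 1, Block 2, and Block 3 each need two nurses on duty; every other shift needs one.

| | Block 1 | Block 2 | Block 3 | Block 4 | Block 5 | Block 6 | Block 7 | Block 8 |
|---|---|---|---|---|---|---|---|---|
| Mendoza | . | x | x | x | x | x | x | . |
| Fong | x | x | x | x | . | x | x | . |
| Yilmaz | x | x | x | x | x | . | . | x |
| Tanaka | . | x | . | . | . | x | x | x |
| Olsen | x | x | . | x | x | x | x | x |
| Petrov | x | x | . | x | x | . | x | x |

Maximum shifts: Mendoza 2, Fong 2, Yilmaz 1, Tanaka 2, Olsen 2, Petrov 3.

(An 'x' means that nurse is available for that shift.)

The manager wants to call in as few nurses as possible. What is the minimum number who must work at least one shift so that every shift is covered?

5

11 slots to fill and no one can take more than 3, so at least ⌈11/3⌉ = 4 nurses are needed.
Any 4 nurses together have capacity at most 3+2+2+2 = 9 < 11 slots, so 4 can never suffice.
Mendoza, Fong, Tanaka, Olsen, and Petrov alone can cover everything: Block 1→Fong+Olsen, Block 2→Olsen+Petrov, Block 3→Mendoza+Fong, Block 4→Petrov, Block 5→Mendoza, Block 6→Tanaka, Block 7→Petrov, Block 8→Tanaka.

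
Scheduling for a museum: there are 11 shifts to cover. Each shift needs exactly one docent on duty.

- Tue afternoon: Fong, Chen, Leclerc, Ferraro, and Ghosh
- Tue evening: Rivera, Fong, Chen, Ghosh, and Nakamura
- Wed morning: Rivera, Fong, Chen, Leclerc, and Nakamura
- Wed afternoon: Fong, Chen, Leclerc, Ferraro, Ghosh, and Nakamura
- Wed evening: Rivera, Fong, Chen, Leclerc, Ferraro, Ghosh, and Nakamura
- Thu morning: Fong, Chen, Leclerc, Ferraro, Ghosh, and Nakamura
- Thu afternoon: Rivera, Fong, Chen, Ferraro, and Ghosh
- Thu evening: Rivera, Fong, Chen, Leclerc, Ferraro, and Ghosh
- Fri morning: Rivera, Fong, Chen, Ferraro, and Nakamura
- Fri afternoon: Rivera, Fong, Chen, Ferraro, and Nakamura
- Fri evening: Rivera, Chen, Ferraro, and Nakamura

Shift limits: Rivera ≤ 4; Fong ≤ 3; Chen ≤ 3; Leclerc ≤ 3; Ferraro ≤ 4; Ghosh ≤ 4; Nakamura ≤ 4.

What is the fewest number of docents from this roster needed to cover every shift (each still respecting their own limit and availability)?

3

11 slots to fill and no one can take more than 4, so at least ⌈11/4⌉ = 3 docents are needed.
Rivera, Fong, and Ferraro alone can cover everything: Tue afternoon→Fong, Tue evening→Rivera, Wed morning→Rivera, Wed afternoon→Fong, Wed evening→Rivera, Thu morning→Fong, Thu afternoon→Ferraro, Thu evening→Ferraro, Fri morning→Ferraro, Fri afternoon→Ferraro, Fri evening→Rivera.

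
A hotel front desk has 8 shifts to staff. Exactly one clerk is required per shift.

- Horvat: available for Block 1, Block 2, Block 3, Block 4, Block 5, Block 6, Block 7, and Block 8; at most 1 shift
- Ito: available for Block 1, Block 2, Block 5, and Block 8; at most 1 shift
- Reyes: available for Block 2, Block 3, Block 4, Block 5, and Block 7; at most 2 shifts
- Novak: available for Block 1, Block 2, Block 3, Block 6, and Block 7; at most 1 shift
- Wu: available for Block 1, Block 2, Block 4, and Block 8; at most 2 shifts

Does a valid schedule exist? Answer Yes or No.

Total capacity is 1+1+2+1+2 = 7 but 8 worker-slots are needed — infeasible.

No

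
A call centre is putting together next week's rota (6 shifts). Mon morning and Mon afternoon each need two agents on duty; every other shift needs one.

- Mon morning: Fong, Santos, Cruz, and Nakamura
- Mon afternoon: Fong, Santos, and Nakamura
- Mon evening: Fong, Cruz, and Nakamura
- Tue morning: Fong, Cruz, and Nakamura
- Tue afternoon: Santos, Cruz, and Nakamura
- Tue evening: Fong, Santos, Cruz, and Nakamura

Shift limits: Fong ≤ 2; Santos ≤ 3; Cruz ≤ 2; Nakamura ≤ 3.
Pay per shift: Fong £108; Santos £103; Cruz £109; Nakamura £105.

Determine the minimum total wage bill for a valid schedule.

Picking the cheapest available agent for each shift independently would cost £832, but that ignores the shift limits.
An optimal schedule: Mon morning→Santos+Fong, Mon afternoon→Santos+Nakamura, Mon evening→Nakamura, Tue morning→Nakamura, Tue afternoon→Santos, Tue evening→Fong.
Total: 103 + 108 + 103 + 105 + 105 + 105 + 103 + 108 = £840.

£840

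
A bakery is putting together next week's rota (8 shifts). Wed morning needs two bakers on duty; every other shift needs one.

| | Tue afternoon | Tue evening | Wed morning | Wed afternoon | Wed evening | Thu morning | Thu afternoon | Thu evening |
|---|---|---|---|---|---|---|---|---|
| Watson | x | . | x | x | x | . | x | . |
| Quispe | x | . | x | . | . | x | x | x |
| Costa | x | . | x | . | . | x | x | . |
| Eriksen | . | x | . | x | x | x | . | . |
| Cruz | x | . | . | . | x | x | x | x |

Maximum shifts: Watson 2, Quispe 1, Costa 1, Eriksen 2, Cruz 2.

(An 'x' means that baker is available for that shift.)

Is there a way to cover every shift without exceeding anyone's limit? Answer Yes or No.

No

Total capacity is 2+1+1+2+2 = 8 but 9 worker-slots are needed — infeasible.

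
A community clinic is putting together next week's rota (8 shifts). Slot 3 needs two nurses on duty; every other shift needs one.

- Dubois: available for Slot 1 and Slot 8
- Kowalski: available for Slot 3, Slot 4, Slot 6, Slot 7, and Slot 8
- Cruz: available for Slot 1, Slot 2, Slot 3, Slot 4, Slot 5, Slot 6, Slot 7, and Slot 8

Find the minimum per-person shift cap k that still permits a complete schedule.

With 3 nurses and 9 worker-slots to fill, someone must work at least ⌈9/3⌉ = 3 shifts, so k ≥ 3.
k = 3 is infeasible (exhaustive check).
k = 4 works: Slot 1→Dubois, Slot 2→Cruz, Slot 3→Kowalski+Cruz, Slot 4→Kowalski, Slot 5→Cruz, Slot 6→Kowalski, Slot 7→Kowalski, Slot 8→Dubois.
Loads: Dubois 2, Kowalski 4, Cruz 3 — all ≤ 4.

4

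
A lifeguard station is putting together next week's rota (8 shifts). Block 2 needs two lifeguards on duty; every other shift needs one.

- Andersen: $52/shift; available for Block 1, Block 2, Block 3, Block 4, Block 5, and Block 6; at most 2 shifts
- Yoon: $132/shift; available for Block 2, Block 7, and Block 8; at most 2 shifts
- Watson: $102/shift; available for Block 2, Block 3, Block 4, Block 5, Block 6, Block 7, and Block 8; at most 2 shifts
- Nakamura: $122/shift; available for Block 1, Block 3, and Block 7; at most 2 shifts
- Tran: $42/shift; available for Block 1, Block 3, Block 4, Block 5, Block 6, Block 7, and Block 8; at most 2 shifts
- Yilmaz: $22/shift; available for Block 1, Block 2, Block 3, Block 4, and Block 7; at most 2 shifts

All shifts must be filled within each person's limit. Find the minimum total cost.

$558

Picking the cheapest available lifeguard for each shift independently would cost $288, but that ignores the shift limits.
An optimal schedule: Block 1→Yilmaz, Block 2→Andersen+Watson, Block 3→Andersen, Block 4→Yilmaz, Block 5→Tran, Block 6→Tran, Block 7→Nakamura, Block 8→Watson.
Total: 22 + 52 + 102 + 52 + 22 + 42 + 42 + 122 + 102 = $558.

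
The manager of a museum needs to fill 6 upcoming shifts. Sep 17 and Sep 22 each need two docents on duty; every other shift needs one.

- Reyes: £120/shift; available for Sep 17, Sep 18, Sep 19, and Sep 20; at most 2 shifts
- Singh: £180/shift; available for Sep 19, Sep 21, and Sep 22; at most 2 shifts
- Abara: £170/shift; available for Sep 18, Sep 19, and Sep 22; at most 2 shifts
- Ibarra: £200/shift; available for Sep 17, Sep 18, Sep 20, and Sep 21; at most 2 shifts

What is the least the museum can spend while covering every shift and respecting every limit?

Sep 17 can only be covered by Reyes and Ibarra, so that assignment is forced.
Sep 22 can only be covered by Singh and Abara, so that assignment is forced.
Picking the cheapest available docent for each shift independently would cost £1210, but that ignores the shift limits.
An optimal schedule: Sep 17→Reyes+Ibarra, Sep 18→Ibarra, Sep 19→Abara, Sep 20→Reyes, Sep 21→Singh, Sep 22→Singh+Abara.
Total: 120 + 200 + 200 + 170 + 120 + 180 + 180 + 170 = £1340.

£1340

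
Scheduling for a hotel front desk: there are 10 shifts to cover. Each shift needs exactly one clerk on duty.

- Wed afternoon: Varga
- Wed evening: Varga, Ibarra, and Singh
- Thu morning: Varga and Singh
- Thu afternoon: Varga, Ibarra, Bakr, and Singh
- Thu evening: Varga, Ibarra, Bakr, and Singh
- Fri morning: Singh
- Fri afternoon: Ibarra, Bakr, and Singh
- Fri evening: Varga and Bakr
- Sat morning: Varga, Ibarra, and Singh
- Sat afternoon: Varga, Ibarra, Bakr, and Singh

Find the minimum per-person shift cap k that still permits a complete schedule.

3

With 4 clerks and 10 worker-slots to fill, someone must work at least ⌈10/4⌉ = 3 shifts, so k ≥ 3.
k = 3 works: Wed afternoon→Varga, Wed evening→Ibarra, Thu morning→Varga, Thu afternoon→Bakr, Thu evening→Bakr, Fri morning→Singh, Fri afternoon→Ibarra, Fri evening→Varga, Sat morning→Ibarra, Sat afternoon→Bakr.
Loads: Varga 3, Ibarra 3, Bakr 3, Singh 1 — all ≤ 3.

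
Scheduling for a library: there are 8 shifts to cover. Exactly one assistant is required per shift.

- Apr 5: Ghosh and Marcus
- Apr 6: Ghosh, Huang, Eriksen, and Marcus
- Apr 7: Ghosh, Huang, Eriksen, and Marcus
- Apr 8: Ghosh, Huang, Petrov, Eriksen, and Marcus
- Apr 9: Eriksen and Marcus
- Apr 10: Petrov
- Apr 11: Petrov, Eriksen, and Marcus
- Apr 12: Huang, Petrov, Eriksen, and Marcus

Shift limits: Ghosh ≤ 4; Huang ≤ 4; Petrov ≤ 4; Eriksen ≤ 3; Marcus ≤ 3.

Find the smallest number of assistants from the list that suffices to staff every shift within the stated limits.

3

8 slots to fill and no one can take more than 4, so at least ⌈8/4⌉ = 2 assistants are needed.
No set of 2 assistants can cover every shift (each such set leaves at least one shift with no one available or exceeds a cap).
Ghosh, Petrov, and Eriksen alone can cover everything: Apr 5→Ghosh, Apr 6→Ghosh, Apr 7→Ghosh, Apr 8→Ghosh, Apr 9→Eriksen, Apr 10→Petrov, Apr 11→Petrov, Apr 12→Petrov.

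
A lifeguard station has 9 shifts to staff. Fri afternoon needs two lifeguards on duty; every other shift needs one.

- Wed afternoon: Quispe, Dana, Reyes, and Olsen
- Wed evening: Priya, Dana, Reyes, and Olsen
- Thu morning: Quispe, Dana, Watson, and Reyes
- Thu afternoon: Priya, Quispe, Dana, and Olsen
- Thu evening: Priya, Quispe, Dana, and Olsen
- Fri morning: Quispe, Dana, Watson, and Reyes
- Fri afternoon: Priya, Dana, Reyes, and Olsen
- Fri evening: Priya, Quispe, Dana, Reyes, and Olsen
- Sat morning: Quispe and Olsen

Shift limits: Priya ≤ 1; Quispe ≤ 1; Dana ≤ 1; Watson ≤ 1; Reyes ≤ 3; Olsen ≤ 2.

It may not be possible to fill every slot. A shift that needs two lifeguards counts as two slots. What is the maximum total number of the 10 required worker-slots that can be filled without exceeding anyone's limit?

Total capacity across all lifeguards is 1+1+1+1+3+2 = 9, and 10 slots are needed, so at most 9 can be filled.
An assignment achieving 9: Wed afternoon→Dana, Wed evening→Priya, Thu morning→Watson, Thu afternoon→Olsen, Thu evening→Olsen, Fri morning→Reyes, Fri afternoon→Reyes, Fri evening→Reyes, Sat morning→Quispe.
Loads: Priya 1/1, Quispe 1/1, Dana 1/1, Watson 1/1, Reyes 3/3, Olsen 2/2.

9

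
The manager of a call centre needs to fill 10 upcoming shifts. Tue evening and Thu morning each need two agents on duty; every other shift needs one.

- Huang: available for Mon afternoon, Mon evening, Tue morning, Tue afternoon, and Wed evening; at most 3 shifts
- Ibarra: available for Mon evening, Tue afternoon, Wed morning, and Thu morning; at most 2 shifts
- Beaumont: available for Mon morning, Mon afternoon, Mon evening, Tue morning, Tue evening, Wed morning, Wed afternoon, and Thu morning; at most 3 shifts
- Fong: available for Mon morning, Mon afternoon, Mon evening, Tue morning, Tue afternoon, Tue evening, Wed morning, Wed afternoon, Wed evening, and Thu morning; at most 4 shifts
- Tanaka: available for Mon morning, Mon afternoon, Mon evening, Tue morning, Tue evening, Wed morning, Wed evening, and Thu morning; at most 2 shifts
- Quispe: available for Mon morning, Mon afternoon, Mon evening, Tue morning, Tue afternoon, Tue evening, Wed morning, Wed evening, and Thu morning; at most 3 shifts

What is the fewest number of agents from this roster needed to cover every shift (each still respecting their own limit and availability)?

12 slots to fill and no one can take more than 4, so at least ⌈12/4⌉ = 3 agents are needed.
Any 3 agents together have capacity at most 4+3+3 = 10 < 12 slots, so 3 can never suffice.
Huang, Ibarra, Beaumont, and Fong alone can cover everything: Mon morning→Beaumont, Mon afternoon→Huang, Mon evening→Fong, Tue morning→Huang, Tue afternoon→Ibarra, Tue evening→Beaumont+Fong, Wed morning→Fong, Wed afternoon→Beaumont, Wed evening→Huang, Thu morning→Ibarra+Fong.

4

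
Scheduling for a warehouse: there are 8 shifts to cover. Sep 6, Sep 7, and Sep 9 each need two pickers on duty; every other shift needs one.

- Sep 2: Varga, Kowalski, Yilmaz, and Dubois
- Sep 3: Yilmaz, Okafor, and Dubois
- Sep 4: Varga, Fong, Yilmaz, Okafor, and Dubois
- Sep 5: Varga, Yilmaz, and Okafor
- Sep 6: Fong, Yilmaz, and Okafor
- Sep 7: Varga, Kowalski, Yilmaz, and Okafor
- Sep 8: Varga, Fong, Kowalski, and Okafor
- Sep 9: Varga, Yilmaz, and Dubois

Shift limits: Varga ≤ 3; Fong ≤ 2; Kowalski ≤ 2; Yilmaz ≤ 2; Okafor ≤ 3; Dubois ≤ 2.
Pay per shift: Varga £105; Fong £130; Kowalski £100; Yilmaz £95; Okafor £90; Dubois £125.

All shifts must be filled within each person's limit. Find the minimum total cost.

£1100

Picking the cheapest available picker for each shift independently would cost £1025, but that ignores the shift limits.
An optimal schedule: Sep 2→Kowalski, Sep 3→Okafor, Sep 4→Dubois, Sep 5→Okafor, Sep 6→Okafor+Yilmaz, Sep 7→Kowalski+Varga, Sep 8→Varga, Sep 9→Yilmaz+Varga.
Total: 100 + 90 + 125 + 90 + 90 + 95 + 100 + 105 + 105 + 95 + 105 = £1100.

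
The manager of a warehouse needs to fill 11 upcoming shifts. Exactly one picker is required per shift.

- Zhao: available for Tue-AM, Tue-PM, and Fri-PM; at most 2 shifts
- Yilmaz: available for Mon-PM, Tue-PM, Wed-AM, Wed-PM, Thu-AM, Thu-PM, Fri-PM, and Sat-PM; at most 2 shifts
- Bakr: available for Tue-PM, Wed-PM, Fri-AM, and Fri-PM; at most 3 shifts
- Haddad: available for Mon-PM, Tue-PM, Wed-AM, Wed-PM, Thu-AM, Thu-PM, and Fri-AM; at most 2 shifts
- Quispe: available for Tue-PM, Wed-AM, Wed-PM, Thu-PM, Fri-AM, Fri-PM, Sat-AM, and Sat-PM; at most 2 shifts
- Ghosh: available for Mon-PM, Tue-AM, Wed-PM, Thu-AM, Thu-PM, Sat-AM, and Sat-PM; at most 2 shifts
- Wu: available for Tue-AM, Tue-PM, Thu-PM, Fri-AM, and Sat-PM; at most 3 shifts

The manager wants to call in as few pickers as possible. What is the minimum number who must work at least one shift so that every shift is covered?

5

11 slots to fill and no one can take more than 3, so at least ⌈11/3⌉ = 4 pickers are needed.
Any 4 pickers together have capacity at most 3+3+2+2 = 10 < 11 slots, so 4 can never suffice.
Zhao, Yilmaz, Bakr, Haddad, and Quispe alone can cover everything: Mon-PM→Yilmaz, Tue-AM→Zhao, Tue-PM→Bakr, Wed-AM→Haddad, Wed-PM→Bakr, Thu-AM→Yilmaz, Thu-PM→Haddad, Fri-AM→Bakr, Fri-PM→Zhao, Sat-AM→Quispe, Sat-PM→Quispe.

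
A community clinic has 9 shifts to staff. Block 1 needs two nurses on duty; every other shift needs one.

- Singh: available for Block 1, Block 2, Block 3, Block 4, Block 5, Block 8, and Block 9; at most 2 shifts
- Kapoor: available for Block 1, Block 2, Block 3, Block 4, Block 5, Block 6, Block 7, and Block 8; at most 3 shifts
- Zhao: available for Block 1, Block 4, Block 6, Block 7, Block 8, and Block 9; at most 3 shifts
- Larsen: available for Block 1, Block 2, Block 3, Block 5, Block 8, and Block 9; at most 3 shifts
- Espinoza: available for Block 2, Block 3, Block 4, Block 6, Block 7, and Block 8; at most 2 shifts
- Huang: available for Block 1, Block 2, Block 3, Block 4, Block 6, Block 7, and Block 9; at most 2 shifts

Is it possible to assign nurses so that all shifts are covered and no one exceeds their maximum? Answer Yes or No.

Yes

One valid schedule: Block 1→Zhao+Larsen, Block 2→Kapoor, Block 3→Larsen, Block 4→Zhao, Block 5→Singh, Block 6→Kapoor, Block 7→Kapoor, Block 8→Zhao, Block 9→Singh.
Loads: Singh 2/2, Kapoor 3/3, Zhao 3/3, Larsen 2/3, Espinoza 0/2, Huang 0/2 — all within limits.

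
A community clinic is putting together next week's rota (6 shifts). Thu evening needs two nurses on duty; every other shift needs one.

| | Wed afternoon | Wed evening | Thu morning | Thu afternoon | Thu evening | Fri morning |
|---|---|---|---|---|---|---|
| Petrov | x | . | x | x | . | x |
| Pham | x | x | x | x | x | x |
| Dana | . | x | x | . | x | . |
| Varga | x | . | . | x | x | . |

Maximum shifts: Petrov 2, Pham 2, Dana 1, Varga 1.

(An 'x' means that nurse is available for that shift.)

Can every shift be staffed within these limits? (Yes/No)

No

Total capacity is 2+2+1+1 = 6 but 7 worker-slots are needed — infeasible.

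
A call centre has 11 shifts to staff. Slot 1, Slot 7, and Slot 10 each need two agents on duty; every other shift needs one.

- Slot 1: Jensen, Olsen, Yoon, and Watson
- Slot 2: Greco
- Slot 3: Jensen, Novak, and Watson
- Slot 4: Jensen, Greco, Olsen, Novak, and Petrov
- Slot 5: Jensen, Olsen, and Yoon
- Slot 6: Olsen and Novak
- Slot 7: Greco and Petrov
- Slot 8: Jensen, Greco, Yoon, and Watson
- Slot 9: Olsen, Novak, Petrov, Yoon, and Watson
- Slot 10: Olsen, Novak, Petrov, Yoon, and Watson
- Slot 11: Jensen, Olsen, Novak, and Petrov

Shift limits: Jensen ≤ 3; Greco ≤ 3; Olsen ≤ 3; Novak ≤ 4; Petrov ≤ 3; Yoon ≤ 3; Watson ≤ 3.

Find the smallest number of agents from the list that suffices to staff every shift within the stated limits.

14 slots to fill and no one can take more than 4, so at least ⌈14/4⌉ = 4 agents are needed.
Any 4 agents together have capacity at most 4+3+3+3 = 13 < 14 slots, so 4 can never suffice.
Jensen, Greco, Olsen, Novak, and Petrov alone can cover everything: Slot 1→Jensen+Olsen, Slot 2→Greco, Slot 3→Jensen, Slot 4→Novak, Slot 5→Jensen, Slot 6→Olsen, Slot 7→Greco+Petrov, Slot 8→Greco, Slot 9→Olsen, Slot 10→Novak+Petrov, Slot 11→Novak.

5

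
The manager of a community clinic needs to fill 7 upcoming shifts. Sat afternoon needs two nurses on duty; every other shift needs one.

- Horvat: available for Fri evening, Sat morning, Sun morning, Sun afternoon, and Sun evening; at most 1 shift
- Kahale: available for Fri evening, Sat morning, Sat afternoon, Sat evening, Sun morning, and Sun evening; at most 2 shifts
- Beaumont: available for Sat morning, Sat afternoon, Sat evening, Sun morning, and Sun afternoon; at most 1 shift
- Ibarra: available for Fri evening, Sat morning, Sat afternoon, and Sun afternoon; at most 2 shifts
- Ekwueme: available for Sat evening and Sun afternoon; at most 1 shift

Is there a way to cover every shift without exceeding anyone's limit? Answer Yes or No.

Total capacity is 1+2+1+2+1 = 7 but 8 worker-slots are needed — infeasible.

No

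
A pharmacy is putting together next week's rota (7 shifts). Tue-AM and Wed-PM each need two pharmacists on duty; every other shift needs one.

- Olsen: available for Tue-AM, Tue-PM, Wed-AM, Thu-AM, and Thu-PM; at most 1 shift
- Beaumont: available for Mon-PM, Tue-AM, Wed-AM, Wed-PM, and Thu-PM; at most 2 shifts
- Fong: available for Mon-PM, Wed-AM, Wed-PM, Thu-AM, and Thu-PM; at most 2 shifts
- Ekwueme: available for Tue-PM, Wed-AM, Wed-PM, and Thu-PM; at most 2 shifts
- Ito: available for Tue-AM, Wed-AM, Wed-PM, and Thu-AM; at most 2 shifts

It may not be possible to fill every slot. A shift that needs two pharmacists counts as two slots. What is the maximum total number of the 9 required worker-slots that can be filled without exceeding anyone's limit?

Total capacity across all pharmacists is 1+2+2+2+2 = 9, and 9 slots are needed, so at most 9 can be filled.
An assignment achieving 9: Mon-PM→Beaumont, Tue-AM→Beaumont+Ito, Tue-PM→Olsen, Wed-AM→Ito, Wed-PM→Fong+Ekwueme, Thu-AM→Fong, Thu-PM→Ekwueme.
Loads: Olsen 1/1, Beaumont 2/2, Fong 2/2, Ekwueme 2/2, Ito 2/2.

9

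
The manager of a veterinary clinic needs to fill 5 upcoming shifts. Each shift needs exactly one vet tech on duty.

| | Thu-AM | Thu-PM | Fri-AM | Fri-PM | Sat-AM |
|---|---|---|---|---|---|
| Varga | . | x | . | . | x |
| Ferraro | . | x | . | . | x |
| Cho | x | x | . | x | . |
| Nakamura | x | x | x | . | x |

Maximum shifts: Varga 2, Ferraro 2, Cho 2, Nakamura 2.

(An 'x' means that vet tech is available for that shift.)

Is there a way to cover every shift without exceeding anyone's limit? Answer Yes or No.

Yes

Fri-AM can only be covered by Nakamura, so that assignment is forced.
Fri-PM can only be covered by Cho, so that assignment is forced.
One valid schedule: Thu-AM→Cho, Thu-PM→Varga, Fri-AM→Nakamura, Fri-PM→Cho, Sat-AM→Varga.
Loads: Varga 2/2, Ferraro 0/2, Cho 2/2, Nakamura 1/2 — all within limits.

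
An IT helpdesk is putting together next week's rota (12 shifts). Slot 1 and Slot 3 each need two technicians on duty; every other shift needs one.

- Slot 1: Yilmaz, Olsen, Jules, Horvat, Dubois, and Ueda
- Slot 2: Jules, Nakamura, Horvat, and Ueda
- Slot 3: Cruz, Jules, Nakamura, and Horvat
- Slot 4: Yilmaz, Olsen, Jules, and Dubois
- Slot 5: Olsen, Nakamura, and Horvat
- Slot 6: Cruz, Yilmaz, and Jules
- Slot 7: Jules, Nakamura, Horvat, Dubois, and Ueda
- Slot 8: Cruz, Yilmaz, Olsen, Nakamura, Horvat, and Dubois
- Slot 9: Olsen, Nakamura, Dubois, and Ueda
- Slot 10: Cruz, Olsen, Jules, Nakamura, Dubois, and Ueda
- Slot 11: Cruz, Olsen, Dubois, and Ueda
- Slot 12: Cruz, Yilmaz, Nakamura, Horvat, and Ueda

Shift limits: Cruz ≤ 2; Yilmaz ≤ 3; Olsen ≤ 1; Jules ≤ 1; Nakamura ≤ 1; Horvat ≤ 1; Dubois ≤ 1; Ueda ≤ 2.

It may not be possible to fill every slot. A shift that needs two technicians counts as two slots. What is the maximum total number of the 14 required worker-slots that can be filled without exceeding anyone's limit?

12

Total capacity across all technicians is 2+3+1+1+1+1+1+2 = 12, and 14 slots are needed, so at most 12 can be filled.
An assignment achieving 12: Slot 1→Yilmaz+Ueda, Slot 2→Jules, Slot 3→Cruz+Nakamura, Slot 4→Yilmaz, Slot 5→Olsen, Slot 6→Cruz, Slot 7→Horvat, Slot 9→Dubois, Slot 11→Ueda, Slot 12→Yilmaz.
Loads: Cruz 2/2, Yilmaz 3/3, Olsen 1/1, Jules 1/1, Nakamura 1/1, Horvat 1/1, Dubois 1/1, Ueda 2/2.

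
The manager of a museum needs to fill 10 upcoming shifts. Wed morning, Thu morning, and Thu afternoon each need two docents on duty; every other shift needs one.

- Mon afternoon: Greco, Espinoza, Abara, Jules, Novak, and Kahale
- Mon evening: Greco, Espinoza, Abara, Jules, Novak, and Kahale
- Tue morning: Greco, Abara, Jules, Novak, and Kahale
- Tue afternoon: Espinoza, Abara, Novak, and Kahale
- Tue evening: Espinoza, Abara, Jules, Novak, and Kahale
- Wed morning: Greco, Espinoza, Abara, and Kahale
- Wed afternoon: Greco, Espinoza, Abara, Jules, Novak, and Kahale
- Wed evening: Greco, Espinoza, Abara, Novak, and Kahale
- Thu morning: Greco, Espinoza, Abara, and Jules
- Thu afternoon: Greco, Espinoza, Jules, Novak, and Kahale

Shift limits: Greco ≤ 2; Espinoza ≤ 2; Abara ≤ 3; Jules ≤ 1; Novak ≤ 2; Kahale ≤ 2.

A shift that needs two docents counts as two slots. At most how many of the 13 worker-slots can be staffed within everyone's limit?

12

Total capacity across all docents is 2+2+3+1+2+2 = 12, and 13 slots are needed, so at most 12 can be filled.
An assignment achieving 12: Mon afternoon→Kahale, Mon evening→Kahale, Tue morning→Abara, Tue afternoon→Espinoza, Tue evening→Abara, Wed morning→Greco+Espinoza, Wed evening→Novak, Thu morning→Greco+Abara, Thu afternoon→Jules+Novak.
Loads: Greco 2/2, Espinoza 2/2, Abara 3/3, Jules 1/1, Novak 2/2, Kahale 2/2.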